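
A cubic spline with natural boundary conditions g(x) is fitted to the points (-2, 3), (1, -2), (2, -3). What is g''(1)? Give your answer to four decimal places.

0.5000

Write m_i for g''(x_i). With h_i = 3, 1 and divided differences Δ_i = -5/3, -1, the continuity of g' gives the tridiagonal system
  3·m_0 + 8·m_1 + 1·m_2 = 6(Δ_1 - Δ_0) = 4
Natural end conditions: m_0 = m_2 = 0.
Solving: m_0 = 0, m_1 = 1/2, m_2 = 0.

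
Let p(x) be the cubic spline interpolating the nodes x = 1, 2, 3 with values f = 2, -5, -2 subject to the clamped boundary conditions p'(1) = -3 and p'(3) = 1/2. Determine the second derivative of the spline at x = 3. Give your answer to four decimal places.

-20.7500

Let σ_i = p''(x_i). Step sizes h_i = 1, 1; slopes of the chords Δ_i = (y_(i+1) - y_i)/h_i = -7, 3.
  1·σ_0 + 4·σ_1 + 1·σ_2 = 6(Δ_1 - Δ_0) = 60
Clamped end conditions give two more equations: 2h_0·σ_0 + h_0·σ_1 = 6(Δ_0 - p'(1)) = -24 and h_1·σ_1 + 2h_1·σ_2 = 6(p'(3) - Δ_1) = -15.
Hence σ_0 = -101/4, σ_1 = 53/2, σ_2 = -83/4.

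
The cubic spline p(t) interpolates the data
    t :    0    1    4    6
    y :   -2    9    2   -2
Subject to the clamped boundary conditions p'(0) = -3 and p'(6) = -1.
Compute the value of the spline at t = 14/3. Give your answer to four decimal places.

Let M_i = p''(x_i). Step sizes h_i = 1, 3, 2; slopes of the chords Δ_i = (y_(i+1) - y_i)/h_i = 11, -7/3, -2.
  1·M_0 + 8·M_1 + 3·M_2 = 6(Δ_1 - Δ_0) = -80
  3·M_1 + 10·M_2 + 2·M_3 = 6(Δ_2 - Δ_1) = 2
Clamped end conditions give two more equations: 2h_0·M_0 + h_0·M_1 = 6(Δ_0 - p'(0)) = 84 and h_2·M_2 + 2h_2·M_3 = 6(p'(6) - Δ_2) = 6.
Forward elimination and back-substitution give M_0 = 2003/39, M_1 = -730/39, M_2 = 239/39, M_3 = -61/39.
On [4, 6], p(t) = 2 - 217/39·(t - 4) + 239/78·(t - 4)² - 25/39·(t - 4)³.
With (t - 4) = 2/3: p(14/3) = -566/1053.

-0.5375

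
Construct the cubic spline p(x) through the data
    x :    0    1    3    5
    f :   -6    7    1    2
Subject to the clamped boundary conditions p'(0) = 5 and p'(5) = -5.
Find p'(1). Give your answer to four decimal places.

Put M_i = p'' at the i-th knot. Here h = (1, 2, 2) and Δ = (13, -3, 1/2), so the interior equations h_(i-1)·M_(i-1) + 2(h_(i-1)+h_i)·M_i + h_i·M_(i+1) = 6(Δ_i − Δ_(i-1)) read
  1·M_0 + 6·M_1 + 2·M_2 = 6(Δ_1 - Δ_0) = -96
  2·M_1 + 8·M_2 + 2·M_3 = 6(Δ_2 - Δ_1) = 21
Clamped end conditions give two more equations: 2h_0·M_0 + h_0·M_1 = 6(Δ_0 - p'(0)) = 48 and h_2·M_2 + 2h_2·M_3 = 6(p'(5) - Δ_2) = -33.
Solving: M_0 = 857/23, M_1 = -610/23, M_2 = 595/46, M_3 = -677/46.
On [1, 3], p'(x) = b_1 + 2c_1·(x - 1) + 3d_1·(x - 1)² with b_1 = Δ_1 - h_1(2M_1 + M_2)/6 = 477/46, c_1 = M_1/2 = -305/23, d_1 = (M_2 - M_1)/(6h_1) = 605/184. So p'(1) = 477/46.

10.3696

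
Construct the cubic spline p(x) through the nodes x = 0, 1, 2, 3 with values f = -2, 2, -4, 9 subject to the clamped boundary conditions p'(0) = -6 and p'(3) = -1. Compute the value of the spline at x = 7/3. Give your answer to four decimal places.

Write σ_i for p''(x_i). With h_i = 1, 1, 1 and divided differences Δ_i = 4, -6, 13, the continuity of p' gives the tridiagonal system
  1·σ_0 + 4·σ_1 + 1·σ_2 = 6(Δ_1 - Δ_0) = -60
  1·σ_1 + 4·σ_2 + 1·σ_3 = 6(Δ_2 - Δ_1) = 114
Clamped end conditions give two more equations: 2h_0·σ_0 + h_0·σ_1 = 6(Δ_0 - p'(0)) = 60 and h_2·σ_2 + 2h_2·σ_3 = 6(p'(3) - Δ_2) = -84.
Hence σ_0 = 764/15, σ_1 = -628/15, σ_2 = 848/15, σ_3 = -1054/15.
On [2, 3], p(x) = -4 + 88/15·(x - 2) + 424/15·(x - 2)² - 317/15·(x - 2)³.
With (x - 2) = 1/3: p(7/3) = 127/405.

0.3136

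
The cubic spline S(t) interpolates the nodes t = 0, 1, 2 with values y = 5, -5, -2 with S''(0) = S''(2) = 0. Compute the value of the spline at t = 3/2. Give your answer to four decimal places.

-4.7188

Write σ_i for S''(x_i). With h_i = 1, 1 and divided differences Δ_i = -10, 3, the continuity of S' gives the tridiagonal system
  1·σ_0 + 4·σ_1 + 1·σ_2 = 6(Δ_1 - Δ_0) = 78
Natural end conditions: σ_0 = σ_2 = 0.
Hence σ_0 = 0, σ_1 = 39/2, σ_2 = 0.
On [1, 2], S(t) = -5 - 7/2·(t - 1) + 39/4·(t - 1)² - 13/4·(t - 1)³.
With (t - 1) = 1/2: S(3/2) = -151/32.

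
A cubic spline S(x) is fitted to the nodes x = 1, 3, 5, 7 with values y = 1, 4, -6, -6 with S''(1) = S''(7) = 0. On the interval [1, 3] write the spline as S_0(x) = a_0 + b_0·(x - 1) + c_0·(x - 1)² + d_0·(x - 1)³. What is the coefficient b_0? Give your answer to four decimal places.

Let m_i = S''(x_i). Step sizes h_i = 2, 2, 2; slopes of the chords Δ_i = (y_(i+1) - y_i)/h_i = 3/2, -5, 0.
  2·m_0 + 8·m_1 + 2·m_2 = 6(Δ_1 - Δ_0) = -39
  2·m_1 + 8·m_2 + 2·m_3 = 6(Δ_2 - Δ_1) = 30
Natural end conditions: m_0 = m_3 = 0.
Hence m_0 = 0, m_1 = -31/5, m_2 = 53/10, m_3 = 0.
On [1, 3], with S_0(x) = a_0 + b_0·(x - 1) + c_0·(x - 1)² + d_0·(x - 1)³: c_0 = m_0/2 = 0, d_0 = (m_1 - m_0)/(6h_0) = -31/60, b_0 = Δ_0 - h_0(2m_0 + m_1)/6 = 107/30.

3.5667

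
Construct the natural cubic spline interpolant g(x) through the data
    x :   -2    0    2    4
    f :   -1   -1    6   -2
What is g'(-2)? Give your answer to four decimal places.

Let M_i = g''(x_i). Step sizes h_i = 2, 2, 2; slopes of the chords Δ_i = (y_(i+1) - y_i)/h_i = 0, 7/2, -4.
  2·M_0 + 8·M_1 + 2·M_2 = 6(Δ_1 - Δ_0) = 21
  2·M_1 + 8·M_2 + 2·M_3 = 6(Δ_2 - Δ_1) = -45
Natural end conditions: M_0 = M_3 = 0.
Forward elimination and back-substitution give M_0 = 0, M_1 = 43/10, M_2 = -67/10, M_3 = 0.
On [-2, 0], g'(x) = b_0 + 2c_0·(x + 2) + 3d_0·(x + 2)² with b_0 = Δ_0 - h_0(2M_0 + M_1)/6 = -43/30, c_0 = M_0/2 = 0, d_0 = (M_1 - M_0)/(6h_0) = 43/120. So g'(-2) = -43/30.

-1.4333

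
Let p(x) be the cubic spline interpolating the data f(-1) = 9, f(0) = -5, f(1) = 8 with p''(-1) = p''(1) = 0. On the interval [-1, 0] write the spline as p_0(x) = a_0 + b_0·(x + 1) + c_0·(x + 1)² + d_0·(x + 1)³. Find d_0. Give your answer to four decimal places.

Put m_i = p'' at the i-th knot. Here h = (1, 1) and Δ = (-14, 13), so the interior equations h_(i-1)·m_(i-1) + 2(h_(i-1)+h_i)·m_i + h_i·m_(i+1) = 6(Δ_i − Δ_(i-1)) read
  1·m_0 + 4·m_1 + 1·m_2 = 6(Δ_1 - Δ_0) = 162
Natural end conditions: m_0 = m_2 = 0.
Hence m_0 = 0, m_1 = 81/2, m_2 = 0.
On [-1, 0], with p_0(x) = a_0 + b_0·(x + 1) + c_0·(x + 1)² + d_0·(x + 1)³: c_0 = m_0/2 = 0, d_0 = (m_1 - m_0)/(6h_0) = 27/4, b_0 = Δ_0 - h_0(2m_0 + m_1)/6 = -83/4.

6.7500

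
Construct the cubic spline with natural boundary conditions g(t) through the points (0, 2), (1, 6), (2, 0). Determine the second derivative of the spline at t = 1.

With σ_i denoting the second derivative at x_i, h_i = 1, 1, and Δ_i = (y_(i+1) − y_i)/h_i = 4, -6:
  1·σ_0 + 4·σ_1 + 1·σ_2 = 6(Δ_1 - Δ_0) = -60
Natural end conditions: σ_0 = σ_2 = 0.
Hence σ_0 = 0, σ_1 = -15, σ_2 = 0.

-15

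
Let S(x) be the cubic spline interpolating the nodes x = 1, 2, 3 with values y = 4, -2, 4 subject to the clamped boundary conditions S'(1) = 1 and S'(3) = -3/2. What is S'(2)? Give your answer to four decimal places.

With σ_i denoting the second derivative at x_i, h_i = 1, 1, and Δ_i = (y_(i+1) − y_i)/h_i = -6, 6:
  1·σ_0 + 4·σ_1 + 1·σ_2 = 6(Δ_1 - Δ_0) = 72
Clamped end conditions give two more equations: 2h_0·σ_0 + h_0·σ_1 = 6(Δ_0 - S'(1)) = -42 and h_1·σ_1 + 2h_1·σ_2 = 6(S'(3) - Δ_1) = -45.
Solving the tridiagonal system: σ_0 = -161/4, σ_1 = 77/2, σ_2 = -167/4.
On [2, 3], S'(x) = b_1 + 2c_1·(x - 2) + 3d_1·(x - 2)² with b_1 = Δ_1 - h_1(2σ_1 + σ_2)/6 = 1/8, c_1 = σ_1/2 = 77/4, d_1 = (σ_2 - σ_1)/(6h_1) = -107/8. So S'(2) = 1/8.

0.1250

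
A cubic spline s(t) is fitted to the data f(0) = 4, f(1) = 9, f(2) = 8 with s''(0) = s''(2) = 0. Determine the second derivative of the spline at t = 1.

-9

Put M_i = s'' at the i-th knot. Here h = (1, 1) and Δ = (5, -1), so the interior equations h_(i-1)·M_(i-1) + 2(h_(i-1)+h_i)·M_i + h_i·M_(i+1) = 6(Δ_i − Δ_(i-1)) read
  1·M_0 + 4·M_1 + 1·M_2 = 6(Δ_1 - Δ_0) = -36
Natural end conditions: M_0 = M_2 = 0.
Solving: M_0 = 0, M_1 = -9, M_2 = 0.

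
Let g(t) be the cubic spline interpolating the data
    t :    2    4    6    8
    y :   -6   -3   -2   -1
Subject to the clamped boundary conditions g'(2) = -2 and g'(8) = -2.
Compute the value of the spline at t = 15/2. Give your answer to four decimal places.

-0.5188

Let m_i = g''(x_i). Step sizes h_i = 2, 2, 2; slopes of the chords Δ_i = (y_(i+1) - y_i)/h_i = 3/2, 1/2, 1/2.
  2·m_0 + 8·m_1 + 2·m_2 = 6(Δ_1 - Δ_0) = -6
  2·m_1 + 8·m_2 + 2·m_3 = 6(Δ_2 - Δ_1) = 0
Clamped end conditions give two more equations: 2h_0·m_0 + h_0·m_1 = 6(Δ_0 - g'(2)) = 21 and h_2·m_2 + 2h_2·m_3 = 6(g'(8) - Δ_2) = -15.
Hence m_0 = 67/10, m_1 = -29/10, m_2 = 19/10, m_3 = -47/10.
On [6, 8], g(t) = -2 + 4/5·(t - 6) + 19/20·(t - 6)² - 11/20·(t - 6)³.
With (t - 6) = 3/2: g(15/2) = -83/160.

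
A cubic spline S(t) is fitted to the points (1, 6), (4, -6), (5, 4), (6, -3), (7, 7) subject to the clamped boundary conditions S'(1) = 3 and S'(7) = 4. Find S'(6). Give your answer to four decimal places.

Put σ_i = S'' at the i-th knot. Here h = (3, 1, 1, 1) and Δ = (-4, 10, -7, 10), so the interior equations h_(i-1)·σ_(i-1) + 2(h_(i-1)+h_i)·σ_i + h_i·σ_(i+1) = 6(Δ_i − Δ_(i-1)) read
  3·σ_0 + 8·σ_1 + 1·σ_2 = 6(Δ_1 - Δ_0) = 84
  1·σ_1 + 4·σ_2 + 1·σ_3 = 6(Δ_2 - Δ_1) = -102
  1·σ_2 + 4·σ_3 + 1·σ_4 = 6(Δ_3 - Δ_2) = 102
Clamped end conditions give two more equations: 2h_0·σ_0 + h_0·σ_1 = 6(Δ_0 - S'(1)) = -42 and h_3·σ_3 + 2h_3·σ_4 = 6(S'(7) - Δ_3) = -36.
Hence σ_0 = -496/27, σ_1 = 614/27, σ_2 = -1156/27, σ_3 = 1256/27, σ_4 = -1114/27.
On [6, 7], S'(t) = b_3 + 2c_3·(t - 6) + 3d_3·(t - 6)² with b_3 = Δ_3 - h_3(2σ_3 + σ_4)/6 = 37/27, c_3 = σ_3/2 = 628/27, d_3 = (σ_4 - σ_3)/(6h_3) = -395/27. So S'(6) = 37/27.

1.3704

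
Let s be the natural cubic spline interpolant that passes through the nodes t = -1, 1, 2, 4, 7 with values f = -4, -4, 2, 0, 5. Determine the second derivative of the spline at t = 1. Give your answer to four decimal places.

7.5706

Put m_i = s'' at the i-th knot. Here h = (2, 1, 2, 3) and Δ = (0, 6, -1, 5/3), so the interior equations h_(i-1)·m_(i-1) + 2(h_(i-1)+h_i)·m_i + h_i·m_(i+1) = 6(Δ_i − Δ_(i-1)) read
  2·m_0 + 6·m_1 + 1·m_2 = 6(Δ_1 - Δ_0) = 36
  1·m_1 + 6·m_2 + 2·m_3 = 6(Δ_2 - Δ_1) = -42
  2·m_2 + 10·m_3 + 3·m_4 = 6(Δ_3 - Δ_2) = 16
Natural end conditions: m_0 = m_4 = 0.
Forward elimination and back-substitution give m_0 = 0, m_1 = 1234/163, m_2 = -1536/163, m_3 = 568/163, m_4 = 0.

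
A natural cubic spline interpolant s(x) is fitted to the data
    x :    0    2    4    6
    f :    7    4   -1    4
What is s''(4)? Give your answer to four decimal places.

Put M_i = s'' at the i-th knot. Here h = (2, 2, 2) and Δ = (-3/2, -5/2, 5/2), so the interior equations h_(i-1)·M_(i-1) + 2(h_(i-1)+h_i)·M_i + h_i·M_(i+1) = 6(Δ_i − Δ_(i-1)) read
  2·M_0 + 8·M_1 + 2·M_2 = 6(Δ_1 - Δ_0) = -6
  2·M_1 + 8·M_2 + 2·M_3 = 6(Δ_2 - Δ_1) = 30
Natural end conditions: M_0 = M_3 = 0.
Forward elimination and back-substitution give M_0 = 0, M_1 = -9/5, M_2 = 21/5, M_3 = 0.

4.2000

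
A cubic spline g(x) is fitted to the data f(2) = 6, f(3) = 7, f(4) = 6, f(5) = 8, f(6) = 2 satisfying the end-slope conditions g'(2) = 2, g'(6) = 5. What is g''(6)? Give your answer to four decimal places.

With M_i denoting the second derivative at x_i, h_i = 1, 1, 1, 1, and Δ_i = (y_(i+1) − y_i)/h_i = 1, -1, 2, -6:
  1·M_0 + 4·M_1 + 1·M_2 = 6(Δ_1 - Δ_0) = -12
  1·M_1 + 4·M_2 + 1·M_3 = 6(Δ_2 - Δ_1) = 18
  1·M_2 + 4·M_3 + 1·M_4 = 6(Δ_3 - Δ_2) = -48
Clamped end conditions give two more equations: 2h_0·M_0 + h_0·M_1 = 6(Δ_0 - g'(2)) = -6 and h_3·M_3 + 2h_3·M_4 = 6(g'(6) - Δ_3) = 66.
Hence M_0 = 3/28, M_1 = -87/14, M_2 = 51/4, M_3 = -375/14, M_4 = 1299/28.

46.3929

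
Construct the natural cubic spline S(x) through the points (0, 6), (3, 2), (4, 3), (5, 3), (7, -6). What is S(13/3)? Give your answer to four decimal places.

Write m_i for S''(x_i). With h_i = 3, 1, 1, 2 and divided differences Δ_i = -4/3, 1, 0, -9/2, the continuity of S' gives the tridiagonal system
  3·m_0 + 8·m_1 + 1·m_2 = 6(Δ_1 - Δ_0) = 14
  1·m_1 + 4·m_2 + 1·m_3 = 6(Δ_2 - Δ_1) = -6
  1·m_2 + 6·m_3 + 2·m_4 = 6(Δ_3 - Δ_2) = -27
Natural end conditions: m_0 = m_4 = 0.
Hence m_0 = 0, m_1 = 331/178, m_2 = -78/89, m_3 = -775/178, m_4 = 0.
On [4, 5], S(x) = 3 + 1087/1068·(x - 4) - 39/89·(x - 4)² - 619/1068·(x - 4)³.
With (x - 4) = 1/3: S(13/3) = 23567/7209.

3.2691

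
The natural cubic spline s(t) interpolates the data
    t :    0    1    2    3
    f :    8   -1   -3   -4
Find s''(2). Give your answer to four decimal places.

Put σ_i = s'' at the i-th knot. Here h = (1, 1, 1) and Δ = (-9, -2, -1), so the interior equations h_(i-1)·σ_(i-1) + 2(h_(i-1)+h_i)·σ_i + h_i·σ_(i+1) = 6(Δ_i − Δ_(i-1)) read
  1·σ_0 + 4·σ_1 + 1·σ_2 = 6(Δ_1 - Δ_0) = 42
  1·σ_1 + 4·σ_2 + 1·σ_3 = 6(Δ_2 - Δ_1) = 6
Natural end conditions: σ_0 = σ_3 = 0.
Solving: σ_0 = 0, σ_1 = 54/5, σ_2 = -6/5, σ_3 = 0.

-1.2000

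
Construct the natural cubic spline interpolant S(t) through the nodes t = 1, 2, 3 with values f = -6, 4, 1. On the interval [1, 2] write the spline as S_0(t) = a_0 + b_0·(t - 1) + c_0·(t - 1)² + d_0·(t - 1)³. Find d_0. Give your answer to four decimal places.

-3.2500

Write M_i for S''(x_i). With h_i = 1, 1 and divided differences Δ_i = 10, -3, the continuity of S' gives the tridiagonal system
  1·M_0 + 4·M_1 + 1·M_2 = 6(Δ_1 - Δ_0) = -78
Natural end conditions: M_0 = M_2 = 0.
Solving the tridiagonal system: M_0 = 0, M_1 = -39/2, M_2 = 0.
On [1, 2], with S_0(t) = a_0 + b_0·(t - 1) + c_0·(t - 1)² + d_0·(t - 1)³: c_0 = M_0/2 = 0, d_0 = (M_1 - M_0)/(6h_0) = -13/4, b_0 = Δ_0 - h_0(2M_0 + M_1)/6 = 53/4.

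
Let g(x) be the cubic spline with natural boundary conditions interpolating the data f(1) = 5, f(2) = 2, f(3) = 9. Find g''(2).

15

Let M_i = g''(x_i). Step sizes h_i = 1, 1; slopes of the chords Δ_i = (y_(i+1) - y_i)/h_i = -3, 7.
  1·M_0 + 4·M_1 + 1·M_2 = 6(Δ_1 - Δ_0) = 60
Natural end conditions: M_0 = M_2 = 0.
Solving: M_0 = 0, M_1 = 15, M_2 = 0.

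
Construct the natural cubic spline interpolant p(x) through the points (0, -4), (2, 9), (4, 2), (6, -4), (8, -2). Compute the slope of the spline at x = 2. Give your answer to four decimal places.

Put m_i = p'' at the i-th knot. Here h = (2, 2, 2, 2) and Δ = (13/2, -7/2, -3, 1), so the interior equations h_(i-1)·m_(i-1) + 2(h_(i-1)+h_i)·m_i + h_i·m_(i+1) = 6(Δ_i − Δ_(i-1)) read
  2·m_0 + 8·m_1 + 2·m_2 = 6(Δ_1 - Δ_0) = -60
  2·m_1 + 8·m_2 + 2·m_3 = 6(Δ_2 - Δ_1) = 3
  2·m_2 + 8·m_3 + 2·m_4 = 6(Δ_3 - Δ_2) = 24
Natural end conditions: m_0 = m_4 = 0.
Hence m_0 = 0, m_1 = -111/14, m_2 = 12/7, m_3 = 18/7, m_4 = 0.
On [2, 4], p'(x) = b_1 + 2c_1·(x - 2) + 3d_1·(x - 2)² with b_1 = Δ_1 - h_1(2m_1 + m_2)/6 = 17/14, c_1 = m_1/2 = -111/28, d_1 = (m_2 - m_1)/(6h_1) = 45/56. So p'(2) = 17/14.

1.2143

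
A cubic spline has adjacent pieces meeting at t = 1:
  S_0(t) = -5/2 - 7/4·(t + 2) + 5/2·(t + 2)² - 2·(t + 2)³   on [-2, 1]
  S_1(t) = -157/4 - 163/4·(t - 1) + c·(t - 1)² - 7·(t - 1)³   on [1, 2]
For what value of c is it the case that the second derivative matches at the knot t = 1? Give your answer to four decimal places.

-15.5000

S_0''(t) = 5 - 12·(t + 2), so S_0''(1) = -31. On the right, S_1''(1) = 2c, so c = -31/2.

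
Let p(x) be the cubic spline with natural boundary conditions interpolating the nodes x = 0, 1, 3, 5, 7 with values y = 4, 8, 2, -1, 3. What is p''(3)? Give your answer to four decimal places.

2.5976

Let M_i = p''(x_i). Step sizes h_i = 1, 2, 2, 2; slopes of the chords Δ_i = (y_(i+1) - y_i)/h_i = 4, -3, -3/2, 2.
  1·M_0 + 6·M_1 + 2·M_2 = 6(Δ_1 - Δ_0) = -42
  2·M_1 + 8·M_2 + 2·M_3 = 6(Δ_2 - Δ_1) = 9
  2·M_2 + 8·M_3 + 2·M_4 = 6(Δ_3 - Δ_2) = 21
Natural end conditions: M_0 = M_4 = 0.
Hence M_0 = 0, M_1 = -645/82, M_2 = 213/82, M_3 = 81/41, M_4 = 0.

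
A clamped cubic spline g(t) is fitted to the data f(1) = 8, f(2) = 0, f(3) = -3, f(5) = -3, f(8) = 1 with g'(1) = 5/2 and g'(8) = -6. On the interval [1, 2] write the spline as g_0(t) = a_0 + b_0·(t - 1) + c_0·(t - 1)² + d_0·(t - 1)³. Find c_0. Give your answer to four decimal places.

With M_i denoting the second derivative at x_i, h_i = 1, 1, 2, 3, and Δ_i = (y_(i+1) − y_i)/h_i = -8, -3, 0, 4/3:
  1·M_0 + 4·M_1 + 1·M_2 = 6(Δ_1 - Δ_0) = 30
  1·M_1 + 6·M_2 + 2·M_3 = 6(Δ_2 - Δ_1) = 18
  2·M_2 + 10·M_3 + 3·M_4 = 6(Δ_3 - Δ_2) = 8
Clamped end conditions give two more equations: 2h_0·M_0 + h_0·M_1 = 6(Δ_0 - g'(1)) = -63 and h_3·M_3 + 2h_3·M_4 = 6(g'(8) - Δ_3) = -44.
Solving the tridiagonal system: M_0 = -8417/208, M_1 = 1865/104, M_2 = -263/208, M_3 = 199/52, M_4 = -2885/312.
On [1, 2], with g_0(t) = a_0 + b_0·(t - 1) + c_0·(t - 1)² + d_0·(t - 1)³: c_0 = M_0/2 = -8417/416, d_0 = (M_1 - M_0)/(6h_0) = 4049/416, b_0 = Δ_0 - h_0(2M_0 + M_1)/6 = 5/2.

-20.2332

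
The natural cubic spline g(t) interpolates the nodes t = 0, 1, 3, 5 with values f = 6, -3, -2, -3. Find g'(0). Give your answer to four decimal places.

-10.7727

Let m_i = g''(x_i). Step sizes h_i = 1, 2, 2; slopes of the chords Δ_i = (y_(i+1) - y_i)/h_i = -9, 1/2, -1/2.
  1·m_0 + 6·m_1 + 2·m_2 = 6(Δ_1 - Δ_0) = 57
  2·m_1 + 8·m_2 + 2·m_3 = 6(Δ_2 - Δ_1) = -6
Natural end conditions: m_0 = m_3 = 0.
Hence m_0 = 0, m_1 = 117/11, m_2 = -75/22, m_3 = 0.
On [0, 1], g'(t) = b_0 + 2c_0·t + 3d_0·t² with b_0 = Δ_0 - h_0(2m_0 + m_1)/6 = -237/22, c_0 = m_0/2 = 0, d_0 = (m_1 - m_0)/(6h_0) = 39/22. So g'(0) = -237/22.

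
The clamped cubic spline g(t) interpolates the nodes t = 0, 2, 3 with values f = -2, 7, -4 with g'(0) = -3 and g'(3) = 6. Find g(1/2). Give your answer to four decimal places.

-0.4766

Put m_i = g'' at the i-th knot. Here h = (2, 1) and Δ = (9/2, -11), so the interior equations h_(i-1)·m_(i-1) + 2(h_(i-1)+h_i)·m_i + h_i·m_(i+1) = 6(Δ_i − Δ_(i-1)) read
  2·m_0 + 6·m_1 + 1·m_2 = 6(Δ_1 - Δ_0) = -93
Clamped end conditions give two more equations: 2h_0·m_0 + h_0·m_1 = 6(Δ_0 - g'(0)) = 45 and h_1·m_1 + 2h_1·m_2 = 6(g'(3) - Δ_1) = 102.
Forward elimination and back-substitution give m_0 = 119/4, m_1 = -37, m_2 = 139/2.
On [0, 2], g(t) = -2 - 3·t + 119/8·t² - 89/16·t³.
With t = 1/2: g(1/2) = -61/128.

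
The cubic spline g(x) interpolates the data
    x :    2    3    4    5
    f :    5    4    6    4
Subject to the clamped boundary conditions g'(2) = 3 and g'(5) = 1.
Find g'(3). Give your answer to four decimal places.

0.0667

Let m_i = g''(x_i). Step sizes h_i = 1, 1, 1; slopes of the chords Δ_i = (y_(i+1) - y_i)/h_i = -1, 2, -2.
  1·m_0 + 4·m_1 + 1·m_2 = 6(Δ_1 - Δ_0) = 18
  1·m_1 + 4·m_2 + 1·m_3 = 6(Δ_2 - Δ_1) = -24
Clamped end conditions give two more equations: 2h_0·m_0 + h_0·m_1 = 6(Δ_0 - g'(2)) = -24 and h_2·m_2 + 2h_2·m_3 = 6(g'(5) - Δ_2) = 18.
Solving the tridiagonal system: m_0 = -272/15, m_1 = 184/15, m_2 = -194/15, m_3 = 232/15.
On [3, 4], g'(x) = b_1 + 2c_1·(x - 3) + 3d_1·(x - 3)² with b_1 = Δ_1 - h_1(2m_1 + m_2)/6 = 1/15, c_1 = m_1/2 = 92/15, d_1 = (m_2 - m_1)/(6h_1) = -21/5. So g'(3) = 1/15.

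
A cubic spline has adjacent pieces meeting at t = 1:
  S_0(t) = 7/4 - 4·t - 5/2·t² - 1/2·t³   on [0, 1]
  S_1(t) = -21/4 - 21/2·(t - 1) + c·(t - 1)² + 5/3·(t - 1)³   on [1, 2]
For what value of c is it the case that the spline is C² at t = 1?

S_0''(t) = -5 - 3·t, so S_0''(1) = -8. On the right, S_1''(1) = 2c, so c = -4.

-4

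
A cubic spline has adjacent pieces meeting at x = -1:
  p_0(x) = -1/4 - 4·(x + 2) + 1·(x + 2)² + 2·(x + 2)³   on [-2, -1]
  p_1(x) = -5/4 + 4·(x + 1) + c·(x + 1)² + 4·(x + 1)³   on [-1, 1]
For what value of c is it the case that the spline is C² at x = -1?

p_0''(x) = 2 + 12·(x + 2), so p_0''(-1) = 14. On the right, p_1''(-1) = 2c, so c = 7.

7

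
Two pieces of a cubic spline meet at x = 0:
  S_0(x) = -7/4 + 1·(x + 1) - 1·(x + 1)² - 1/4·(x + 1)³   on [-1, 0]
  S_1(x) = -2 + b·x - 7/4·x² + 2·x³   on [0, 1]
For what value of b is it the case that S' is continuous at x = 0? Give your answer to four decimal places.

-1.7500

S_0'(x) = 1 - 2·(x + 1) - 3/4·(x + 1)², so S_0'(0) = -7/4. On the right, S_1'(0) = b, so b = -7/4.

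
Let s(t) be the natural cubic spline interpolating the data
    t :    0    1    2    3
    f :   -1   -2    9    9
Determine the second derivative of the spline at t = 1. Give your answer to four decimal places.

23.6000

Let M_i = s''(x_i). Step sizes h_i = 1, 1, 1; slopes of the chords Δ_i = (y_(i+1) - y_i)/h_i = -1, 11, 0.
  1·M_0 + 4·M_1 + 1·M_2 = 6(Δ_1 - Δ_0) = 72
  1·M_1 + 4·M_2 + 1·M_3 = 6(Δ_2 - Δ_1) = -66
Natural end conditions: M_0 = M_3 = 0.
Solving the tridiagonal system: M_0 = 0, M_1 = 118/5, M_2 = -112/5, M_3 = 0.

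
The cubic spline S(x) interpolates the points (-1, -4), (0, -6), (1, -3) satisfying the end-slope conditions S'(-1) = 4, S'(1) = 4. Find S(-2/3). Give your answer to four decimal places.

-3.8333

Write M_i for S''(x_i). With h_i = 1, 1 and divided differences Δ_i = -2, 3, the continuity of S' gives the tridiagonal system
  1·M_0 + 4·M_1 + 1·M_2 = 6(Δ_1 - Δ_0) = 30
Clamped end conditions give two more equations: 2h_0·M_0 + h_0·M_1 = 6(Δ_0 - S'(-1)) = -36 and h_1·M_1 + 2h_1·M_2 = 6(S'(1) - Δ_1) = 6.
Forward elimination and back-substitution give M_0 = -51/2, M_1 = 15, M_2 = -9/2.
On [-1, 0], S(x) = -4 + 4·(x + 1) - 51/4·(x + 1)² + 27/4·(x + 1)³.
With (x + 1) = 1/3: S(-2/3) = -23/6.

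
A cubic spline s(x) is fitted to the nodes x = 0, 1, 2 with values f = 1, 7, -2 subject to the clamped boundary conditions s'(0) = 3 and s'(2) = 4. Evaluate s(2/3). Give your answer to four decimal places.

Write m_i for s''(x_i). With h_i = 1, 1 and divided differences Δ_i = 6, -9, the continuity of s' gives the tridiagonal system
  1·m_0 + 4·m_1 + 1·m_2 = 6(Δ_1 - Δ_0) = -90
Clamped end conditions give two more equations: 2h_0·m_0 + h_0·m_1 = 6(Δ_0 - s'(0)) = 18 and h_1·m_1 + 2h_1·m_2 = 6(s'(2) - Δ_1) = 78.
Solving: m_0 = 32, m_1 = -46, m_2 = 62.
On [0, 1], s(x) = 1 + 3·x + 16·x² - 13·x³.
With x = 2/3: s(2/3) = 169/27.

6.2593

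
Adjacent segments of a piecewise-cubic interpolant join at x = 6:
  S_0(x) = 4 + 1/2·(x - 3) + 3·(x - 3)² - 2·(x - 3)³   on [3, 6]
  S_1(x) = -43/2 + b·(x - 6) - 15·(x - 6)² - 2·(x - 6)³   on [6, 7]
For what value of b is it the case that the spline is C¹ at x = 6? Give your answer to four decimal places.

-35.5000

S_0'(x) = 1/2 + 6·(x - 3) - 6·(x - 3)², so S_0'(6) = -71/2. On the right, S_1'(6) = b, so b = -71/2.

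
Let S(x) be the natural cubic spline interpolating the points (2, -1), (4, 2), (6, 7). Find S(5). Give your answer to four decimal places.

Write m_i for S''(x_i). With h_i = 2, 2 and divided differences Δ_i = 3/2, 5/2, the continuity of S' gives the tridiagonal system
  2·m_0 + 8·m_1 + 2·m_2 = 6(Δ_1 - Δ_0) = 6
Natural end conditions: m_0 = m_2 = 0.
Solving: m_0 = 0, m_1 = 3/4, m_2 = 0.
On [4, 6], S(x) = 2 + 2·(x - 4) + 3/8·(x - 4)² - 1/16·(x - 4)³.
With (x - 4) = 1: S(5) = 69/16.

4.3125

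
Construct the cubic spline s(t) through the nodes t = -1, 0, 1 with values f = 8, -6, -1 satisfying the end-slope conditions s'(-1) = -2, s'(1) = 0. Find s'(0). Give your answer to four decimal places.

With M_i denoting the second derivative at x_i, h_i = 1, 1, and Δ_i = (y_(i+1) − y_i)/h_i = -14, 5:
  1·M_0 + 4·M_1 + 1·M_2 = 6(Δ_1 - Δ_0) = 114
Clamped end conditions give two more equations: 2h_0·M_0 + h_0·M_1 = 6(Δ_0 - s'(-1)) = -72 and h_1·M_1 + 2h_1·M_2 = 6(s'(1) - Δ_1) = -30.
Solving the tridiagonal system: M_0 = -127/2, M_1 = 55, M_2 = -85/2.
On [0, 1], s'(t) = b_1 + 2c_1·t + 3d_1·t² with b_1 = Δ_1 - h_1(2M_1 + M_2)/6 = -25/4, c_1 = M_1/2 = 55/2, d_1 = (M_2 - M_1)/(6h_1) = -65/4. So s'(0) = -25/4.

-6.2500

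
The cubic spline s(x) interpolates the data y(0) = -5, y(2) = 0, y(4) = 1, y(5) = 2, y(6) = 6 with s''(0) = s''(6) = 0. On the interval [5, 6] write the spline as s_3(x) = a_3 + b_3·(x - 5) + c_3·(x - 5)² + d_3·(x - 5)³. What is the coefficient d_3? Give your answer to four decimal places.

-0.7381

Let m_i = s''(x_i). Step sizes h_i = 2, 2, 1, 1; slopes of the chords Δ_i = (y_(i+1) - y_i)/h_i = 5/2, 1/2, 1, 4.
  2·m_0 + 8·m_1 + 2·m_2 = 6(Δ_1 - Δ_0) = -12
  2·m_1 + 6·m_2 + 1·m_3 = 6(Δ_2 - Δ_1) = 3
  1·m_2 + 4·m_3 + 1·m_4 = 6(Δ_3 - Δ_2) = 18
Natural end conditions: m_0 = m_4 = 0.
Solving: m_0 = 0, m_1 = -11/7, m_2 = 2/7, m_3 = 31/7, m_4 = 0.
On [5, 6], with s_3(x) = a_3 + b_3·(x - 5) + c_3·(x - 5)² + d_3·(x - 5)³: c_3 = m_3/2 = 31/14, d_3 = (m_4 - m_3)/(6h_3) = -31/42, b_3 = Δ_3 - h_3(2m_3 + m_4)/6 = 53/21.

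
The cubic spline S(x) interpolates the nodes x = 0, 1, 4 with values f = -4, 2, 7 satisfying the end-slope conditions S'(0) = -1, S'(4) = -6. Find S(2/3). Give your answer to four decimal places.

-0.8889

With m_i denoting the second derivative at x_i, h_i = 1, 3, and Δ_i = (y_(i+1) − y_i)/h_i = 6, 5/3:
  1·m_0 + 8·m_1 + 3·m_2 = 6(Δ_1 - Δ_0) = -26
Clamped end conditions give two more equations: 2h_0·m_0 + h_0·m_1 = 6(Δ_0 - S'(0)) = 42 and h_1·m_1 + 2h_1·m_2 = 6(S'(4) - Δ_1) = -46.
Solving the tridiagonal system: m_0 = 23, m_1 = -4, m_2 = -17/3.
On [0, 1], S(x) = -4 - 1·x + 23/2·x² - 9/2·x³.
With x = 2/3: S(2/3) = -8/9.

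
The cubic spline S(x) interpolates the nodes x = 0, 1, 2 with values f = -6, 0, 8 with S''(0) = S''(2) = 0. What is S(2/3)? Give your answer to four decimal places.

Let M_i = S''(x_i). Step sizes h_i = 1, 1; slopes of the chords Δ_i = (y_(i+1) - y_i)/h_i = 6, 8.
  1·M_0 + 4·M_1 + 1·M_2 = 6(Δ_1 - Δ_0) = 12
Natural end conditions: M_0 = M_2 = 0.
Solving: M_0 = 0, M_1 = 3, M_2 = 0.
On [0, 1], S(x) = -6 + 11/2·x + 0·x² + 1/2·x³.
With x = 2/3: S(2/3) = -59/27.

-2.1852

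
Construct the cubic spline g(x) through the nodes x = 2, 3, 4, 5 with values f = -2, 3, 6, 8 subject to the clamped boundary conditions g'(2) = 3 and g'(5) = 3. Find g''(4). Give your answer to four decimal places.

-1.2000

Let m_i = g''(x_i). Step sizes h_i = 1, 1, 1; slopes of the chords Δ_i = (y_(i+1) - y_i)/h_i = 5, 3, 2.
  1·m_0 + 4·m_1 + 1·m_2 = 6(Δ_1 - Δ_0) = -12
  1·m_1 + 4·m_2 + 1·m_3 = 6(Δ_2 - Δ_1) = -6
Clamped end conditions give two more equations: 2h_0·m_0 + h_0·m_1 = 6(Δ_0 - g'(2)) = 12 and h_2·m_2 + 2h_2·m_3 = 6(g'(5) - Δ_2) = 6.
Solving: m_0 = 42/5, m_1 = -24/5, m_2 = -6/5, m_3 = 18/5.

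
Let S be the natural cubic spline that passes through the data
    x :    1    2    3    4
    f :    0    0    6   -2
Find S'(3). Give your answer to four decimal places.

Let σ_i = S''(x_i). Step sizes h_i = 1, 1, 1; slopes of the chords Δ_i = (y_(i+1) - y_i)/h_i = 0, 6, -8.
  1·σ_0 + 4·σ_1 + 1·σ_2 = 6(Δ_1 - Δ_0) = 36
  1·σ_1 + 4·σ_2 + 1·σ_3 = 6(Δ_2 - Δ_1) = -84
Natural end conditions: σ_0 = σ_3 = 0.
Forward elimination and back-substitution give σ_0 = 0, σ_1 = 76/5, σ_2 = -124/5, σ_3 = 0.
On [3, 4], S'(x) = b_2 + 2c_2·(x - 3) + 3d_2·(x - 3)² with b_2 = Δ_2 - h_2(2σ_2 + σ_3)/6 = 4/15, c_2 = σ_2/2 = -62/5, d_2 = (σ_3 - σ_2)/(6h_2) = 62/15. So S'(3) = 4/15.

0.2667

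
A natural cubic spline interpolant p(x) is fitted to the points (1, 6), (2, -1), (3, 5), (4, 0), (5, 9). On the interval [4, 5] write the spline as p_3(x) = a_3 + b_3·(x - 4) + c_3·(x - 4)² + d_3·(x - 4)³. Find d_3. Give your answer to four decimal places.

With σ_i denoting the second derivative at x_i, h_i = 1, 1, 1, 1, and Δ_i = (y_(i+1) − y_i)/h_i = -7, 6, -5, 9:
  1·σ_0 + 4·σ_1 + 1·σ_2 = 6(Δ_1 - Δ_0) = 78
  1·σ_1 + 4·σ_2 + 1·σ_3 = 6(Δ_2 - Δ_1) = -66
  1·σ_2 + 4·σ_3 + 1·σ_4 = 6(Δ_3 - Δ_2) = 84
Natural end conditions: σ_0 = σ_4 = 0.
Solving: σ_0 = 0, σ_1 = 759/28, σ_2 = -213/7, σ_3 = 801/28, σ_4 = 0.
On [4, 5], with p_3(x) = a_3 + b_3·(x - 4) + c_3·(x - 4)² + d_3·(x - 4)³: c_3 = σ_3/2 = 801/56, d_3 = (σ_4 - σ_3)/(6h_3) = -267/56, b_3 = Δ_3 - h_3(2σ_3 + σ_4)/6 = -15/28.

-4.7679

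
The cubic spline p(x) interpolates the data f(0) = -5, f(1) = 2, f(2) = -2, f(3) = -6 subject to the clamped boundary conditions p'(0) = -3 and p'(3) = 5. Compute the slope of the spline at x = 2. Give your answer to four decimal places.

-8.5333

Let M_i = p''(x_i). Step sizes h_i = 1, 1, 1; slopes of the chords Δ_i = (y_(i+1) - y_i)/h_i = 7, -4, -4.
  1·M_0 + 4·M_1 + 1·M_2 = 6(Δ_1 - Δ_0) = -66
  1·M_1 + 4·M_2 + 1·M_3 = 6(Δ_2 - Δ_1) = 0
Clamped end conditions give two more equations: 2h_0·M_0 + h_0·M_1 = 6(Δ_0 - p'(0)) = 60 and h_2·M_2 + 2h_2·M_3 = 6(p'(3) - Δ_2) = 54.
Forward elimination and back-substitution give M_0 = 656/15, M_1 = -412/15, M_2 = 2/15, M_3 = 404/15.
On [2, 3], p'(x) = b_2 + 2c_2·(x - 2) + 3d_2·(x - 2)² with b_2 = Δ_2 - h_2(2M_2 + M_3)/6 = -128/15, c_2 = M_2/2 = 1/15, d_2 = (M_3 - M_2)/(6h_2) = 67/15. So p'(2) = -128/15.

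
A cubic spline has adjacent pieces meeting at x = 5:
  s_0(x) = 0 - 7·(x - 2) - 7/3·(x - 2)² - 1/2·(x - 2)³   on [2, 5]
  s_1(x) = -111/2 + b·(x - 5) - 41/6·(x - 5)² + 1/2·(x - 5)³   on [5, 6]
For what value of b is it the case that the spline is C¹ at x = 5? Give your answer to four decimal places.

-34.5000

s_0'(x) = -7 - 14/3·(x - 2) - 3/2·(x - 2)², so s_0'(5) = -69/2. On the right, s_1'(5) = b, so b = -69/2.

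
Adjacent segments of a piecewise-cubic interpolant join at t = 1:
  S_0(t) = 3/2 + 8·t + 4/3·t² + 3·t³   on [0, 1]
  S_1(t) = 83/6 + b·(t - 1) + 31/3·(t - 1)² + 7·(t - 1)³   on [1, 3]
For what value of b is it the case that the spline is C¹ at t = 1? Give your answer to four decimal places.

S_0'(t) = 8 + 8/3·t + 9·t², so S_0'(1) = 59/3. On the right, S_1'(1) = b, so b = 59/3.

19.6667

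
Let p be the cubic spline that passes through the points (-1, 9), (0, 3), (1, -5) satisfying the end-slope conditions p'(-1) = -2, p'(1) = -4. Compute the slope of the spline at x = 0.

-9

With m_i denoting the second derivative at x_i, h_i = 1, 1, and Δ_i = (y_(i+1) − y_i)/h_i = -6, -8:
  1·m_0 + 4·m_1 + 1·m_2 = 6(Δ_1 - Δ_0) = -12
Clamped end conditions give two more equations: 2h_0·m_0 + h_0·m_1 = 6(Δ_0 - p'(-1)) = -24 and h_1·m_1 + 2h_1·m_2 = 6(p'(1) - Δ_1) = 24.
Hence m_0 = -10, m_1 = -4, m_2 = 14.
On [0, 1], p'(x) = b_1 + 2c_1·x + 3d_1·x² with b_1 = Δ_1 - h_1(2m_1 + m_2)/6 = -9, c_1 = m_1/2 = -2, d_1 = (m_2 - m_1)/(6h_1) = 3. So p'(0) = -9.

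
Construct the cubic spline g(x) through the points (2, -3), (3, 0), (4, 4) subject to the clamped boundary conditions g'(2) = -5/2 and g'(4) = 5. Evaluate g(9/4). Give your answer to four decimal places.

Let M_i = g''(x_i). Step sizes h_i = 1, 1; slopes of the chords Δ_i = (y_(i+1) - y_i)/h_i = 3, 4.
  1·M_0 + 4·M_1 + 1·M_2 = 6(Δ_1 - Δ_0) = 6
Clamped end conditions give two more equations: 2h_0·M_0 + h_0·M_1 = 6(Δ_0 - g'(2)) = 33 and h_1·M_1 + 2h_1·M_2 = 6(g'(4) - Δ_1) = 6.
Hence M_0 = 75/4, M_1 = -9/2, M_2 = 21/4.
On [2, 3], g(x) = -3 - 5/2·(x - 2) + 75/8·(x - 2)² - 31/8·(x - 2)³.
With (x - 2) = 1/4: g(9/4) = -1587/512.

-3.0996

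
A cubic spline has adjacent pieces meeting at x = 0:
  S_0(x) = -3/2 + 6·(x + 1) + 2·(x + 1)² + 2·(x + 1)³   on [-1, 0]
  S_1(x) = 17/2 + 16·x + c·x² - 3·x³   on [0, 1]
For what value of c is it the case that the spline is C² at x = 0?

S_0''(x) = 4 + 12·(x + 1), so S_0''(0) = 16. On the right, S_1''(0) = 2c, so c = 8.

8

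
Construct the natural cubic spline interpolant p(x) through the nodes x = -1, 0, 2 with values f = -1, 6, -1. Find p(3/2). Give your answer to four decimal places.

2.3906

Let m_i = p''(x_i). Step sizes h_i = 1, 2; slopes of the chords Δ_i = (y_(i+1) - y_i)/h_i = 7, -7/2.
  1·m_0 + 6·m_1 + 2·m_2 = 6(Δ_1 - Δ_0) = -63
Natural end conditions: m_0 = m_2 = 0.
Forward elimination and back-substitution give m_0 = 0, m_1 = -21/2, m_2 = 0.
On [0, 2], p(x) = 6 + 7/2·x - 21/4·x² + 7/8·x³.
With x = 3/2: p(3/2) = 153/64.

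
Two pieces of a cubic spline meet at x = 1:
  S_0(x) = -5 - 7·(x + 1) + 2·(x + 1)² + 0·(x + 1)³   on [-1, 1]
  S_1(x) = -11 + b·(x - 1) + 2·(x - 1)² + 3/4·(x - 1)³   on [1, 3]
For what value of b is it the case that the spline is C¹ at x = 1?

1

S_0'(x) = -7 + 4·(x + 1) + 0·(x + 1)², so S_0'(1) = 1. On the right, S_1'(1) = b, so b = 1.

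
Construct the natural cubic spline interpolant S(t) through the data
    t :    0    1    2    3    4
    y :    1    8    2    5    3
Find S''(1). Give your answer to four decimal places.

Let M_i = S''(x_i). Step sizes h_i = 1, 1, 1, 1; slopes of the chords Δ_i = (y_(i+1) - y_i)/h_i = 7, -6, 3, -2.
  1·M_0 + 4·M_1 + 1·M_2 = 6(Δ_1 - Δ_0) = -78
  1·M_1 + 4·M_2 + 1·M_3 = 6(Δ_2 - Δ_1) = 54
  1·M_2 + 4·M_3 + 1·M_4 = 6(Δ_3 - Δ_2) = -30
Natural end conditions: M_0 = M_4 = 0.
Hence M_0 = 0, M_1 = -177/7, M_2 = 162/7, M_3 = -93/7, M_4 = 0.

-25.2857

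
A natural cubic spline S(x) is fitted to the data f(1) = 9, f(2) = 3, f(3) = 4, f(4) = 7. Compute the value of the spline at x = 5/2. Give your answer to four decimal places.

2.8250

Put m_i = S'' at the i-th knot. Here h = (1, 1, 1) and Δ = (-6, 1, 3), so the interior equations h_(i-1)·m_(i-1) + 2(h_(i-1)+h_i)·m_i + h_i·m_(i+1) = 6(Δ_i − Δ_(i-1)) read
  1·m_0 + 4·m_1 + 1·m_2 = 6(Δ_1 - Δ_0) = 42
  1·m_1 + 4·m_2 + 1·m_3 = 6(Δ_2 - Δ_1) = 12
Natural end conditions: m_0 = m_3 = 0.
Forward elimination and back-substitution give m_0 = 0, m_1 = 52/5, m_2 = 2/5, m_3 = 0.
On [2, 3], S(x) = 3 - 38/15·(x - 2) + 26/5·(x - 2)² - 5/3·(x - 2)³.
With (x - 2) = 1/2: S(5/2) = 113/40.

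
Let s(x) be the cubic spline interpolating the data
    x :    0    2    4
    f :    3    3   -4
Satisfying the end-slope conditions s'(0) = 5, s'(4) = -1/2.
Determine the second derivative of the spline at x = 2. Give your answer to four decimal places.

-2.5000

Put M_i = s'' at the i-th knot. Here h = (2, 2) and Δ = (0, -7/2), so the interior equations h_(i-1)·M_(i-1) + 2(h_(i-1)+h_i)·M_i + h_i·M_(i+1) = 6(Δ_i − Δ_(i-1)) read
  2·M_0 + 8·M_1 + 2·M_2 = 6(Δ_1 - Δ_0) = -21
Clamped end conditions give two more equations: 2h_0·M_0 + h_0·M_1 = 6(Δ_0 - s'(0)) = -30 and h_1·M_1 + 2h_1·M_2 = 6(s'(4) - Δ_1) = 18.
Hence M_0 = -25/4, M_1 = -5/2, M_2 = 23/4.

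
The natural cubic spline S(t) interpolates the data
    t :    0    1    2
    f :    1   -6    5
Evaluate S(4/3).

Put M_i = S'' at the i-th knot. Here h = (1, 1) and Δ = (-7, 11), so the interior equations h_(i-1)·M_(i-1) + 2(h_(i-1)+h_i)·M_i + h_i·M_(i+1) = 6(Δ_i − Δ_(i-1)) read
  1·M_0 + 4·M_1 + 1·M_2 = 6(Δ_1 - Δ_0) = 108
Natural end conditions: M_0 = M_2 = 0.
Solving: M_0 = 0, M_1 = 27, M_2 = 0.
On [1, 2], S(t) = -6 + 2·(t - 1) + 27/2·(t - 1)² - 9/2·(t - 1)³.
With (t - 1) = 1/3: S(4/3) = -4.

-4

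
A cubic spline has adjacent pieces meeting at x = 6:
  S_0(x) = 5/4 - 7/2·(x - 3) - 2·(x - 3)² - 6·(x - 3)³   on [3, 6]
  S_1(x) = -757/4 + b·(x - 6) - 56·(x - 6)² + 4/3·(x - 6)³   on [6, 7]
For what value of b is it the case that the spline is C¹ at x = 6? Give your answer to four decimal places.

-177.5000

S_0'(x) = -7/2 - 4·(x - 3) - 18·(x - 3)², so S_0'(6) = -355/2. On the right, S_1'(6) = b, so b = -355/2.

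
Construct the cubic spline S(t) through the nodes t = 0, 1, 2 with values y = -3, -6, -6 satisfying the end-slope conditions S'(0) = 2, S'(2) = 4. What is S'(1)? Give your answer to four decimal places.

-3.7500

Put M_i = S'' at the i-th knot. Here h = (1, 1) and Δ = (-3, 0), so the interior equations h_(i-1)·M_(i-1) + 2(h_(i-1)+h_i)·M_i + h_i·M_(i+1) = 6(Δ_i − Δ_(i-1)) read
  1·M_0 + 4·M_1 + 1·M_2 = 6(Δ_1 - Δ_0) = 18
Clamped end conditions give two more equations: 2h_0·M_0 + h_0·M_1 = 6(Δ_0 - S'(0)) = -30 and h_1·M_1 + 2h_1·M_2 = 6(S'(2) - Δ_1) = 24.
Forward elimination and back-substitution give M_0 = -37/2, M_1 = 7, M_2 = 17/2.
On [1, 2], S'(t) = b_1 + 2c_1·(t - 1) + 3d_1·(t - 1)² with b_1 = Δ_1 - h_1(2M_1 + M_2)/6 = -15/4, c_1 = M_1/2 = 7/2, d_1 = (M_2 - M_1)/(6h_1) = 1/4. So S'(1) = -15/4.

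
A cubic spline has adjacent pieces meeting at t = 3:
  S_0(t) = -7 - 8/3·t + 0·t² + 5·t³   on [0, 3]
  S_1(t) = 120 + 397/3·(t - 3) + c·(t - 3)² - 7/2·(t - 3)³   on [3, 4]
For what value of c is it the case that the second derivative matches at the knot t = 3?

45

S_0''(t) = 0 + 30·t, so S_0''(3) = 90. On the right, S_1''(3) = 2c, so c = 45.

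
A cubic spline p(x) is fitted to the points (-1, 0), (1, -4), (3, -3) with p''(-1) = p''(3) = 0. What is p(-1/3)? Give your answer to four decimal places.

-1.7037

Put M_i = p'' at the i-th knot. Here h = (2, 2) and Δ = (-2, 1/2), so the interior equations h_(i-1)·M_(i-1) + 2(h_(i-1)+h_i)·M_i + h_i·M_(i+1) = 6(Δ_i − Δ_(i-1)) read
  2·M_0 + 8·M_1 + 2·M_2 = 6(Δ_1 - Δ_0) = 15
Natural end conditions: M_0 = M_2 = 0.
Hence M_0 = 0, M_1 = 15/8, M_2 = 0.
On [-1, 1], p(x) = 0 - 21/8·(x + 1) + 0·(x + 1)² + 5/32·(x + 1)³.
With (x + 1) = 2/3: p(-1/3) = -46/27.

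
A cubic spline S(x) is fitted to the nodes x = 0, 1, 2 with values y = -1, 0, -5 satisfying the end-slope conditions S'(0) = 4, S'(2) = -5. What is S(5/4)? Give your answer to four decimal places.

Let M_i = S''(x_i). Step sizes h_i = 1, 1; slopes of the chords Δ_i = (y_(i+1) - y_i)/h_i = 1, -5.
  1·M_0 + 4·M_1 + 1·M_2 = 6(Δ_1 - Δ_0) = -36
Clamped end conditions give two more equations: 2h_0·M_0 + h_0·M_1 = 6(Δ_0 - S'(0)) = -18 and h_1·M_1 + 2h_1·M_2 = 6(S'(2) - Δ_1) = 0.
Solving: M_0 = -9/2, M_1 = -9, M_2 = 9/2.
On [1, 2], S(x) = 0 - 11/4·(x - 1) - 9/2·(x - 1)² + 9/4·(x - 1)³.
With (x - 1) = 1/4: S(5/4) = -239/256.

-0.9336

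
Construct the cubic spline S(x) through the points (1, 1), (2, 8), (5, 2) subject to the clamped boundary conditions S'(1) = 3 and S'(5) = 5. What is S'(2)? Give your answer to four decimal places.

Put m_i = S'' at the i-th knot. Here h = (1, 3) and Δ = (7, -2), so the interior equations h_(i-1)·m_(i-1) + 2(h_(i-1)+h_i)·m_i + h_i·m_(i+1) = 6(Δ_i − Δ_(i-1)) read
  1·m_0 + 8·m_1 + 3·m_2 = 6(Δ_1 - Δ_0) = -54
Clamped end conditions give two more equations: 2h_0·m_0 + h_0·m_1 = 6(Δ_0 - S'(1)) = 24 and h_1·m_1 + 2h_1·m_2 = 6(S'(5) - Δ_1) = 42.
Forward elimination and back-substitution give m_0 = 77/4, m_1 = -29/2, m_2 = 57/4.
On [2, 5], S'(x) = b_1 + 2c_1·(x - 2) + 3d_1·(x - 2)² with b_1 = Δ_1 - h_1(2m_1 + m_2)/6 = 43/8, c_1 = m_1/2 = -29/4, d_1 = (m_2 - m_1)/(6h_1) = 115/72. So S'(2) = 43/8.

5.3750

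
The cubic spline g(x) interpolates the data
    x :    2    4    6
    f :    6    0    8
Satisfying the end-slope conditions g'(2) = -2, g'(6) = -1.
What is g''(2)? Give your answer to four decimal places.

-6.5000

Let M_i = g''(x_i). Step sizes h_i = 2, 2; slopes of the chords Δ_i = (y_(i+1) - y_i)/h_i = -3, 4.
  2·M_0 + 8·M_1 + 2·M_2 = 6(Δ_1 - Δ_0) = 42
Clamped end conditions give two more equations: 2h_0·M_0 + h_0·M_1 = 6(Δ_0 - g'(2)) = -6 and h_1·M_1 + 2h_1·M_2 = 6(g'(6) - Δ_1) = -30.
Forward elimination and back-substitution give M_0 = -13/2, M_1 = 10, M_2 = -25/2.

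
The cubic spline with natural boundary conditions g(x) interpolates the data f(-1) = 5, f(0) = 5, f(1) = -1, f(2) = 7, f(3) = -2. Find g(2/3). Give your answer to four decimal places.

-0.2275

Put m_i = g'' at the i-th knot. Here h = (1, 1, 1, 1) and Δ = (0, -6, 8, -9), so the interior equations h_(i-1)·m_(i-1) + 2(h_(i-1)+h_i)·m_i + h_i·m_(i+1) = 6(Δ_i − Δ_(i-1)) read
  1·m_0 + 4·m_1 + 1·m_2 = 6(Δ_1 - Δ_0) = -36
  1·m_1 + 4·m_2 + 1·m_3 = 6(Δ_2 - Δ_1) = 84
  1·m_2 + 4·m_3 + 1·m_4 = 6(Δ_3 - Δ_2) = -102
Natural end conditions: m_0 = m_4 = 0.
Solving the tridiagonal system: m_0 = 0, m_1 = -489/28, m_2 = 237/7, m_3 = -951/28, m_4 = 0.
On [0, 1], g(x) = 5 - 163/28·x - 489/56·x² + 479/56·x³.
With x = 2/3: g(2/3) = -43/189.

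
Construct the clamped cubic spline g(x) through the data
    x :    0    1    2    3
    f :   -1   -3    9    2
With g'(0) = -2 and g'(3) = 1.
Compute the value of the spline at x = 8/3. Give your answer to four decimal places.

Write σ_i for g''(x_i). With h_i = 1, 1, 1 and divided differences Δ_i = -2, 12, -7, the continuity of g' gives the tridiagonal system
  1·σ_0 + 4·σ_1 + 1·σ_2 = 6(Δ_1 - Δ_0) = 84
  1·σ_1 + 4·σ_2 + 1·σ_3 = 6(Δ_2 - Δ_1) = -114
Clamped end conditions give two more equations: 2h_0·σ_0 + h_0·σ_1 = 6(Δ_0 - g'(0)) = 0 and h_2·σ_2 + 2h_2·σ_3 = 6(g'(3) - Δ_2) = 48.
Forward elimination and back-substitution give σ_0 = -96/5, σ_1 = 192/5, σ_2 = -252/5, σ_3 = 246/5.
On [2, 3], g(x) = 9 + 8/5·(x - 2) - 126/5·(x - 2)² + 83/5·(x - 2)³.
With (x - 2) = 2/3: g(8/3) = 511/135.

3.7852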